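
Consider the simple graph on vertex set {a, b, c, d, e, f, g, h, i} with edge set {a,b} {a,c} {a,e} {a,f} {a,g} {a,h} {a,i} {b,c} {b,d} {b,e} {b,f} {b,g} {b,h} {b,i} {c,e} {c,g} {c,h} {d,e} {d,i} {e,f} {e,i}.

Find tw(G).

3

A width-3 tree decomposition is:
Bags: B1 = {a, b, e, i}  B2 = {a, b, c, e}  B3 = {a, b, e, f}  B4 = {a, b, c, h}  B5 = {b, d, e, i}  B6 = {a, b, c, g}
Tree: B1–B2, B1–B3, B2–B4, B1–B5, B2–B6
Each bag holds 4 vertices, so the decomposition has width 3, which upper-bounds the treewidth. For the lower bound, the 4 vertices {b, d, e, i} are pairwise adjacent, and any tree decomposition puts a clique entirely inside one bag — forcing width ≥ 3. The upper and lower bounds meet at 3, so that is the treewidth.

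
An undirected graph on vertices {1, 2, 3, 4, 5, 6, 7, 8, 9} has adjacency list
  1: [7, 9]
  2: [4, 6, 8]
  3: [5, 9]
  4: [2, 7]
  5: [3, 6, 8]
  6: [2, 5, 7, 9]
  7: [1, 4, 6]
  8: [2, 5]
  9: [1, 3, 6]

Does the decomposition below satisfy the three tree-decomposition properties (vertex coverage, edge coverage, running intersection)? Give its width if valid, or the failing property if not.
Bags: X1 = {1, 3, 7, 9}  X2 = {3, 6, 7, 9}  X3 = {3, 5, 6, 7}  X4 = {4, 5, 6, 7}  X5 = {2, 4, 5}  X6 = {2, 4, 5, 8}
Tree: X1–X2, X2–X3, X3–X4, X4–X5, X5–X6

A tree decomposition must satisfy three properties: every vertex lies in some bag; for every edge, both endpoints lie together in some bag; and for every vertex, the bags containing it form a connected subtree. Here edge (6,2) lies in no bag, so the decomposition is invalid.

No — edge (6,2) lies in no bag.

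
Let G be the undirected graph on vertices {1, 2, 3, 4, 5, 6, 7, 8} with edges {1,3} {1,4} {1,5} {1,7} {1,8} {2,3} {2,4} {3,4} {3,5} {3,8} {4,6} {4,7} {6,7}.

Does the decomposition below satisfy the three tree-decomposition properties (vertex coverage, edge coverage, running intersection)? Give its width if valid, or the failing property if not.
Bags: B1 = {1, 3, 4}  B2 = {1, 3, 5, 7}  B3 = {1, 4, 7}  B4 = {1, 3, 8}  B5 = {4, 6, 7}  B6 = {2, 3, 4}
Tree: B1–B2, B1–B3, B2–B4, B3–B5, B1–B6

A tree decomposition must satisfy three properties: every vertex lies in some bag; for every edge, both endpoints lie together in some bag; and for every vertex, the bags containing it form a connected subtree. Here bags containing vertex 7 are not connected in the tree, so the decomposition is invalid.

No — bags containing vertex 7 are not connected in the tree.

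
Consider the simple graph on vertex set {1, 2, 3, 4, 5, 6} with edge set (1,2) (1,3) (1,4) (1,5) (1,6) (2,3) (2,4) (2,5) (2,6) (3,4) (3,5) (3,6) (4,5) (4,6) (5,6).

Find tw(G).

A width-5 tree decomposition is:
Bags: B1 = {1, 2, 3, 4, 5, 6}
Tree: (single bag)
With just one bag of size 6, the width is 6 − 1 = 5, so tw(G) ≤ 5. On the other hand G contains the 6-clique {1, 2, 3, 4, 5, 6}. A clique must lie in a single bag of any decomposition, so no decomposition can have width below 5. Hence tw(G) = 5 exactly.

5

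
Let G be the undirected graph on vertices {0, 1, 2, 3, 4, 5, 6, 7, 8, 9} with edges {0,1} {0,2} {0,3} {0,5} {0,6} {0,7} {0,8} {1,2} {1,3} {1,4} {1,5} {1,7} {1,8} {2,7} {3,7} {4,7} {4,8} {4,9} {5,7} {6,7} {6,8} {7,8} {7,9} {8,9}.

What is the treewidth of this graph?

3

A width-3 tree decomposition is:
Bags: B1 = {0, 1, 7, 8}  B2 = {0, 1, 5, 7}  B3 = {1, 4, 7, 8}  B4 = {0, 1, 3, 7}  B5 = {0, 1, 2, 7}  B6 = {4, 7, 8, 9}  B7 = {0, 6, 7, 8}
Tree: B1–B2, B1–B3, B2–B4, B2–B5, B3–B6, B1–B7
Each bag holds 4 vertices, so the decomposition has width 3, which upper-bounds the treewidth. For the lower bound, the 4 vertices {0, 1, 7, 8} are pairwise adjacent, and any tree decomposition puts a clique entirely inside one bag — forcing width ≥ 3. Therefore the treewidth is 3.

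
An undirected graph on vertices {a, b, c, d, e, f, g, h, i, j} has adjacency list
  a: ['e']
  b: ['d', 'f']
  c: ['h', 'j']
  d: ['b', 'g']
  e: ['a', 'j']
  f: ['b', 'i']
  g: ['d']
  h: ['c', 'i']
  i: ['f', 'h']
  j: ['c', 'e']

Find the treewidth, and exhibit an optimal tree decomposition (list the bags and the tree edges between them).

The largest bag has 2 vertices, giving width 1; this decomposition certifies tw(G) ≤ 1. Any graph with an edge has treewidth ≥ 1, and G has the edge g–d. Hence tw(G) = 1 exactly.

Treewidth 1.
One optimal decomposition is:
Bags: B1 = {d, g}  B2 = {b, d}  B3 = {b, f}  B4 = {f, i}  B5 = {h, i}  B6 = {c, h}  B7 = {c, j}  B8 = {e, j}  B9 = {a, e}
Tree: B1–B2, B2–B3, B3–B4, B4–B5, B5–B6, B6–B7, B7–B8, B8–B9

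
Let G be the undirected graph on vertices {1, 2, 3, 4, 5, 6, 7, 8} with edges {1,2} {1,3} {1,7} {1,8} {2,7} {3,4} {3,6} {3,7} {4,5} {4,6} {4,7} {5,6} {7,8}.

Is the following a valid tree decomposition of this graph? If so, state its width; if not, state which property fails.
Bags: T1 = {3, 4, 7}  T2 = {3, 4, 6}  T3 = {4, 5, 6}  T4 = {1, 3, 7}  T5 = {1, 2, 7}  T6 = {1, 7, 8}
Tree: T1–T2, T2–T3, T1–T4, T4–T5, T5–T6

Every vertex of G appears in some bag (union = {1, 2, 3, 4, 5, 6, 7, 8}); every edge is covered by a bag; and for each vertex v the set of bags containing v is connected in the bag tree. The decomposition is therefore valid. The largest bag has 3 vertices, so the width is 2.

Yes; width 2.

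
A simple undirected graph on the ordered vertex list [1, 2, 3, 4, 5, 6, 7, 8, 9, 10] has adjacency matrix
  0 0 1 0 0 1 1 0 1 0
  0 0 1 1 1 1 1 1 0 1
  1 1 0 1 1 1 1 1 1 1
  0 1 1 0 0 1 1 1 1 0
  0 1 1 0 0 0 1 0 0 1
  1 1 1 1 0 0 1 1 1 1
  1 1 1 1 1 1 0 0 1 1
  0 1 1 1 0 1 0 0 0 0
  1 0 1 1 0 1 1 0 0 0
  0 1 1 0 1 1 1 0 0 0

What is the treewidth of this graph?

A width-4 tree decomposition is:
Bags: B1 = {2, 3, 6, 7, 10}  B2 = {2, 3, 4, 6, 7}  B3 = {2, 3, 4, 6, 8}  B4 = {3, 4, 6, 7, 9}  B5 = {2, 3, 5, 7, 10}  B6 = {1, 3, 6, 7, 9}
Tree: B1–B2, B2–B3, B2–B4, B1–B5, B4–B6
The largest bag has 5 vertices, giving width 4; this decomposition certifies tw(G) ≤ 4. On the other hand G contains the 5-clique {2, 3, 5, 7, 10}. A clique must lie in a single bag of any decomposition, so no decomposition can have width below 4. Hence tw(G) = 4 exactly.

4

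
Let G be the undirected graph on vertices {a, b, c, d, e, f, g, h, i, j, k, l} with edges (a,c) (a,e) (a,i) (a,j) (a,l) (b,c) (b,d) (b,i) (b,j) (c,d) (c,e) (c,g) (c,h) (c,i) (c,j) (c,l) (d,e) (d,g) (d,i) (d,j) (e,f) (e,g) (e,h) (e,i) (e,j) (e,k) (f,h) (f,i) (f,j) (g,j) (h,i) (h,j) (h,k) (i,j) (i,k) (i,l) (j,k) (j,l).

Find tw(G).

A width-4 tree decomposition is:
Bags: B1 = {c, d, e, g, j}  B2 = {c, d, e, i, j}  B3 = {c, e, h, i, j}  B4 = {e, h, i, j, k}  B5 = {a, c, e, i, j}  B6 = {e, f, h, i, j}  B7 = {b, c, d, i, j}  B8 = {a, c, i, j, l}
Tree: B1–B2, B2–B3, B3–B4, B3–B5, B3–B6, B2–B7, B5–B8
Every bag has size at most 5, so the width is 5 − 1 = 4 and tw(G) ≤ 4. For the lower bound, the 5 vertices {c, d, e, g, j} are pairwise adjacent, and any tree decomposition puts a clique entirely inside one bag — forcing width ≥ 4. Therefore the treewidth is 4.

4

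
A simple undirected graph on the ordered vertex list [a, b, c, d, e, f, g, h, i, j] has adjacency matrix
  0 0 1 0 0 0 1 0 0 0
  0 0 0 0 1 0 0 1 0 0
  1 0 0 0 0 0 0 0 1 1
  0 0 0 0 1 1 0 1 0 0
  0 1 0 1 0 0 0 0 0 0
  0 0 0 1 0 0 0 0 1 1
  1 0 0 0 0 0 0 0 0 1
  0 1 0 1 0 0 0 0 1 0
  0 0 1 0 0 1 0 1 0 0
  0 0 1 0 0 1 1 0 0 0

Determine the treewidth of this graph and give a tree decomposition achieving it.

Treewidth 2.
One such decomposition:
Bags: B1 = {b, e, h}  B2 = {d, e, h}  B3 = {d, h, i}  B4 = {d, f, i}  B5 = {c, f, i}  B6 = {c, f, j}  B7 = {a, c, j}  B8 = {a, g, j}
Tree: B1–B2, B2–B3, B3–B4, B4–B5, B5–B6, B6–B7, B7–B8

The largest bag has 3 vertices, giving width 2; this decomposition certifies tw(G) ≤ 2. Since b–e–d–h–b is a cycle in G, G is not acyclic. Forests are exactly the graphs of treewidth ≤ 1, so tw(G) ≥ 2. Therefore the treewidth is 2.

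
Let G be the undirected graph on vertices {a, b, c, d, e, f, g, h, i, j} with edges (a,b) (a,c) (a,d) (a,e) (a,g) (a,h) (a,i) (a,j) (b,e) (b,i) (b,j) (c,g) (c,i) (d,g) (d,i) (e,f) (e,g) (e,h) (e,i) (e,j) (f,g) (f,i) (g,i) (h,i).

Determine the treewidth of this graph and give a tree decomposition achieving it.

Treewidth 3.
One such decomposition:
Bags: B1 = {a, e, g, i}  B2 = {a, c, g, i}  B3 = {a, d, g, i}  B4 = {a, b, e, i}  B5 = {a, b, e, j}  B6 = {e, f, g, i}  B7 = {a, e, h, i}
Tree: B1–B2, B2–B3, B1–B4, B4–B5, B1–B6, B1–B7

Each bag holds 4 vertices, so the decomposition has width 3, which upper-bounds the treewidth. Conversely, {a, b, e, j} is a clique of size 4, and the vertices of any clique must share a bag in every tree decomposition; so some bag has ≥ 4 vertices and tw(G) ≥ 3. Combining the bounds, tw(G) = 3.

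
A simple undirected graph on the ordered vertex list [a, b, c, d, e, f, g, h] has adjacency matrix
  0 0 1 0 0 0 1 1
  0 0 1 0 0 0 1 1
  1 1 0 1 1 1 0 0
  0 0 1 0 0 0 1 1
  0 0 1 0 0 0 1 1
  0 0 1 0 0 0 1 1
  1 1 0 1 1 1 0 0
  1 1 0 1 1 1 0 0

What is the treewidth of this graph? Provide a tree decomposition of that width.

Treewidth 3.
One optimal decomposition is:
Bags: B1 = {c, d, g, h}  B2 = {b, c, g, h}  B3 = {a, c, g, h}  B4 = {c, f, g, h}  B5 = {c, e, g, h}
Tree: B1–B2, B2–B3, B3–B4, B4–B5

The largest bag has 4 vertices, giving width 3; this decomposition certifies tw(G) ≤ 3. For the lower bound: the 4 vertex sets {d,g}, {b,c}, {h}, {a} are disjoint, each induces a connected subgraph, and every pair is joined by at least one edge of G. Contracting each set to a single vertex therefore yields K_{4} as a minor, and since treewidth is minor-monotone, tw(G) ≥ tw(K_{4}) = 3. Hence tw(G) = 3 exactly.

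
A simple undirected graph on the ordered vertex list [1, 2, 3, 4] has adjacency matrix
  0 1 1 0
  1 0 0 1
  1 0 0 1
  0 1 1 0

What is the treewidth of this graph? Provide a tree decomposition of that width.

Treewidth 2.
Bags: B1 = {1, 2, 4}  B2 = {1, 3, 4}
Tree: B1–B2

Every bag has size at most 3, so the width is 3 − 1 = 2 and tw(G) ≤ 2. Since 4–2–1–3–4 is a cycle in G, G is not acyclic. Forests are exactly the graphs of treewidth ≤ 1, so tw(G) ≥ 2. Combining the bounds, tw(G) = 2.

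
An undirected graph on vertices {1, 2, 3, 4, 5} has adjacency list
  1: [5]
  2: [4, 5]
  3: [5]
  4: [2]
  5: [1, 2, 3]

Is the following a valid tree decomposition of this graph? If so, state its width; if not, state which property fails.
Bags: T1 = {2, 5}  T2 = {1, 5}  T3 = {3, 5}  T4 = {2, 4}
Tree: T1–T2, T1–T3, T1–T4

Checking the three conditions: (i) the bags cover all of {1, 2, 3, 4, 5}; (ii) for each edge, some bag contains both endpoints; (iii) the bags containing any fixed vertex form a subtree. All hold, so the decomposition is valid with width 2 − 1 = 1.

Yes; width 1.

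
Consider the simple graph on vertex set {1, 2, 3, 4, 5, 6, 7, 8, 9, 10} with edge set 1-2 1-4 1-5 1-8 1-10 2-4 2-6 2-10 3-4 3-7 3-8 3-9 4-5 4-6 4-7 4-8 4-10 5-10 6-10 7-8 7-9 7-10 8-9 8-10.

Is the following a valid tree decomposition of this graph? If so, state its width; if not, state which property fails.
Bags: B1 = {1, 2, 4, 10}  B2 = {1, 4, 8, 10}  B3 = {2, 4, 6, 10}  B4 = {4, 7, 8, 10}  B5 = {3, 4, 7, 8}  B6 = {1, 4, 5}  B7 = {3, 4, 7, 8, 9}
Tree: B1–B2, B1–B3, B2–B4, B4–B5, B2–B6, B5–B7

No — edge (10,5) lies in no bag.

A tree decomposition must satisfy three properties: every vertex lies in some bag; for every edge, both endpoints lie together in some bag; and for every vertex, the bags containing it form a connected subtree. Here edge (10,5) lies in no bag, so the decomposition is invalid.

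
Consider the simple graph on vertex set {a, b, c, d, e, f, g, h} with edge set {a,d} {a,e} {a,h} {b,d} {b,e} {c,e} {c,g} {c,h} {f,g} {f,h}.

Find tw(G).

2

A width-2 tree decomposition is:
Bags: B1 = {f, g, h}  B2 = {c, g, h}  B3 = {a, c, h}  B4 = {a, c, e}  B5 = {a, d, e}  B6 = {b, d, e}
Tree: B1–B2, B2–B3, B3–B4, B4–B5, B5–B6
Each bag holds 3 vertices, so the decomposition has width 2, which upper-bounds the treewidth. The edges f–g–c–h–f form a cycle, so G is not a tree and its treewidth is at least 2. Hence tw(G) = 2 exactly.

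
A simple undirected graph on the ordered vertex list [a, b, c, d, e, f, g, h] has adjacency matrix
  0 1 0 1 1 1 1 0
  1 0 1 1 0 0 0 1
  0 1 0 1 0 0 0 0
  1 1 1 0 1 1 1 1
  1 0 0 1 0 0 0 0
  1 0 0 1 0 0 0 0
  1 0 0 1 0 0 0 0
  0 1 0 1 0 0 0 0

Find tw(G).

A width-2 tree decomposition is:
Bags: B1 = {a, d, e}  B2 = {a, b, d}  B3 = {b, c, d}  B4 = {b, d, h}  B5 = {a, d, f}  B6 = {a, d, g}
Tree: B1–B2, B2–B3, B3–B4, B2–B5, B1–B6
Each bag holds 3 vertices, so the decomposition has width 2, which upper-bounds the treewidth. On the other hand G contains the 3-clique {b, d, h}. A clique must lie in a single bag of any decomposition, so no decomposition can have width below 2. Hence tw(G) = 2 exactly.

2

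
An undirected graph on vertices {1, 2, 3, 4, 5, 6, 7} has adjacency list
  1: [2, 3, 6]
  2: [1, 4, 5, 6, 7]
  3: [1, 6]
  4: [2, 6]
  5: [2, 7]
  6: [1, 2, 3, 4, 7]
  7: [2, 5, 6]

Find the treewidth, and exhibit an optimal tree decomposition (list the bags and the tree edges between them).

Each bag holds 3 vertices, so the decomposition has width 2, which upper-bounds the treewidth. Conversely, {2, 5, 7} is a clique of size 3, and the vertices of any clique must share a bag in every tree decomposition; so some bag has ≥ 3 vertices and tw(G) ≥ 2. Hence tw(G) = 2 exactly.

Treewidth 2.
Bags: B1 = {2, 5, 7}  B2 = {2, 6, 7}  B3 = {2, 4, 6}  B4 = {1, 2, 6}  B5 = {1, 3, 6}
Tree: B1–B2, B2–B3, B2–B4, B4–B5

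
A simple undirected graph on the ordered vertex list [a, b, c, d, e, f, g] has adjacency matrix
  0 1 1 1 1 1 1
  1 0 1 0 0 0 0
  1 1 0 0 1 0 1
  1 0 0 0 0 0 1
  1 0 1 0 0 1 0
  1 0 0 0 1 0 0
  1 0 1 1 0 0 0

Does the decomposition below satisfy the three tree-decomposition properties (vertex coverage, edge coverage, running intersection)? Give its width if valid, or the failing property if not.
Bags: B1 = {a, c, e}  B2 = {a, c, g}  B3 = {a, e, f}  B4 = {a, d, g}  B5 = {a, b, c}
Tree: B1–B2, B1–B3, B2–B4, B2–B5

Yes; width 2.

Vertex coverage: the bags together contain {a, b, c, d, e, f, g}, the full vertex set. Edge coverage: each edge of G has both endpoints in at least one bag. Running intersection: for every vertex, the bags containing it form a connected subtree. All three properties hold, so this is a valid tree decomposition of width max|bag| − 1 = 2, and hence tw(G) ≤ 2.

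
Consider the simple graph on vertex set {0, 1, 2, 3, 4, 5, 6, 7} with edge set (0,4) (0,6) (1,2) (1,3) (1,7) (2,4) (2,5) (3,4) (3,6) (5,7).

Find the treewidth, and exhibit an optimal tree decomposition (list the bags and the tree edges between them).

Each bag holds 3 vertices, so the decomposition has width 2, which upper-bounds the treewidth. Since 7–5–2–1–7 is a cycle in G, G is not acyclic. Forests are exactly the graphs of treewidth ≤ 1, so tw(G) ≥ 2. Combining the bounds, tw(G) = 2.

Treewidth 2.
Bags: B1 = {1, 5, 7}  B2 = {1, 2, 5}  B3 = {1, 2, 3}  B4 = {2, 3, 4}  B5 = {3, 4, 6}  B6 = {0, 4, 6}
Tree: B1–B2, B2–B3, B3–B4, B4–B5, B5–B6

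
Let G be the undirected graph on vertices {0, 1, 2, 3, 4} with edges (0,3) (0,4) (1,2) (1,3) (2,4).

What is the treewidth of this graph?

2

A width-2 tree decomposition is:
Bags: B1 = {0, 3, 4}  B2 = {1, 3, 4}  B3 = {1, 2, 4}
Tree: B1–B2, B2–B3
The largest bag has 3 vertices, giving width 2; this decomposition certifies tw(G) ≤ 2. Since 4–0–3–1–2–4 is a cycle in G, G is not acyclic. Forests are exactly the graphs of treewidth ≤ 1, so tw(G) ≥ 2. Hence tw(G) = 2 exactly.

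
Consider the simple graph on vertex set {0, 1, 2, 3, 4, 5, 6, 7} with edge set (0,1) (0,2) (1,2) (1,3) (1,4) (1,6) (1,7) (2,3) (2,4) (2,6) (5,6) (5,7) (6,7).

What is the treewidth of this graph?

2

A width-2 tree decomposition is:
Bags: B1 = {0, 1, 2}  B2 = {1, 2, 4}  B3 = {1, 2, 6}  B4 = {1, 6, 7}  B5 = {5, 6, 7}  B6 = {1, 2, 3}
Tree: B1–B2, B1–B3, B3–B4, B4–B5, B3–B6
Every bag has size at most 3, so the width is 3 − 1 = 2 and tw(G) ≤ 2. Conversely, {0, 1, 2} is a clique of size 3, and the vertices of any clique must share a bag in every tree decomposition; so some bag has ≥ 3 vertices and tw(G) ≥ 2. Therefore the treewidth is 2.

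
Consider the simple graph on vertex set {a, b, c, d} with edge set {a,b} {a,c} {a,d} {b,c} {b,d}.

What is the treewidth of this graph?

A width-2 tree decomposition is:
Bags: B1 = {a, b, d}  B2 = {a, b, c}
Tree: B1–B2
Every bag has size at most 3, so the width is 3 − 1 = 2 and tw(G) ≤ 2. On the other hand G contains the 3-clique {a, b, d}. A clique must lie in a single bag of any decomposition, so no decomposition can have width below 2. The upper and lower bounds meet at 2, so that is the treewidth.

2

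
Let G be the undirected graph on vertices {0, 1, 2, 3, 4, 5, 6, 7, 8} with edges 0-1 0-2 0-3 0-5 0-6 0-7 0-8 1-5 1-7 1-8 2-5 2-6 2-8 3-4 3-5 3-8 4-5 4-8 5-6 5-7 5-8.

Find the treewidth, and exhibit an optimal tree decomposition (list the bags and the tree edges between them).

Each bag holds 4 vertices, so the decomposition has width 3, which upper-bounds the treewidth. For the lower bound, the 4 vertices {0, 1, 5, 8} are pairwise adjacent, and any tree decomposition puts a clique entirely inside one bag — forcing width ≥ 3. Hence tw(G) = 3 exactly.

Treewidth 3.
One optimal decomposition is:
Bags: B1 = {3, 4, 5, 8}  B2 = {0, 3, 5, 8}  B3 = {0, 1, 5, 8}  B4 = {0, 2, 5, 8}  B5 = {0, 1, 5, 7}  B6 = {0, 2, 5, 6}
Tree: B1–B2, B2–B3, B3–B4, B3–B5, B4–B6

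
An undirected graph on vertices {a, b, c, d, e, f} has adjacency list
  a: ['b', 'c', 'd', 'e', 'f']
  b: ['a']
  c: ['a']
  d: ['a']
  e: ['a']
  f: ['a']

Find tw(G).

1

A width-1 tree decomposition is:
Bags: B1 = {a, d}  B2 = {a, f}  B3 = {a, e}  B4 = {a, c}  B5 = {a, b}
Tree: B1–B2, B1–B3, B2–B4, B1–B5
The largest bag has 2 vertices, giving width 1; this decomposition certifies tw(G) ≤ 1. Any graph with an edge has treewidth ≥ 1, and G has the edge a–d. The upper and lower bounds meet at 1, so that is the treewidth.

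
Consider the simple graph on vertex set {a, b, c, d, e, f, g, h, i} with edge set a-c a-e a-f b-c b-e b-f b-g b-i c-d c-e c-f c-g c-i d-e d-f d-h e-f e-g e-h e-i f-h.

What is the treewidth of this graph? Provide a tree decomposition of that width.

Each bag holds 4 vertices, so the decomposition has width 3, which upper-bounds the treewidth. Conversely, {d, e, f, h} is a clique of size 4, and the vertices of any clique must share a bag in every tree decomposition; so some bag has ≥ 4 vertices and tw(G) ≥ 3. Combining the bounds, tw(G) = 3.

Treewidth 3.
One such decomposition:
Bags: B1 = {c, d, e, f}  B2 = {b, c, e, f}  B3 = {b, c, e, i}  B4 = {a, c, e, f}  B5 = {b, c, e, g}  B6 = {d, e, f, h}
Tree: B1–B2, B2–B3, B1–B4, B2–B5, B1–B6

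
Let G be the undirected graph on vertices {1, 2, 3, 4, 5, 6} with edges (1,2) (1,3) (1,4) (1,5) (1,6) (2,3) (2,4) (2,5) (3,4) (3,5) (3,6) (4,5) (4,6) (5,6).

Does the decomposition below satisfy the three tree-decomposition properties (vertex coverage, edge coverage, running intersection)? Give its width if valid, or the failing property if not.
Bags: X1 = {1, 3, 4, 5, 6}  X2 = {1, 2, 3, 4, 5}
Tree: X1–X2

Every vertex of G appears in some bag (union = {1, 2, 3, 4, 5, 6}); every edge is covered by a bag; and for each vertex v the set of bags containing v is connected in the bag tree. The decomposition is therefore valid. The largest bag has 5 vertices, so the width is 4.

Yes; width 4.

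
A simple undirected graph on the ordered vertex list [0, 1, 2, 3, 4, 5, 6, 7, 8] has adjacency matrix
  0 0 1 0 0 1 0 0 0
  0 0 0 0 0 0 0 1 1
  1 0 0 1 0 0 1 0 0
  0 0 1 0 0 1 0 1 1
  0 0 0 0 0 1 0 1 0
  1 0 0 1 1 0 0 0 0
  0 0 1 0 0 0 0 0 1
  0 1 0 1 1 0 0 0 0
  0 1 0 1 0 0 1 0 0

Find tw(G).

3

A width-3 tree decomposition is:
Bags: B1 = {0, 2, 5, 6}  B2 = {2, 3, 5, 6}  B3 = {3, 5, 6, 8}  B4 = {3, 4, 5, 8}  B5 = {3, 4, 7, 8}  B6 = {1, 4, 7, 8}
Tree: B1–B2, B2–B3, B3–B4, B4–B5, B5–B6
Each bag holds 4 vertices, so the decomposition has width 3, which upper-bounds the treewidth. For the lower bound: the 4 vertex sets {0,2,6}, {5}, {3}, {1,4,7,8} are disjoint, each induces a connected subgraph, and every pair is joined by at least one edge of G. Contracting each set to a single vertex therefore yields K_{4} as a minor, and since treewidth is minor-monotone, tw(G) ≥ tw(K_{4}) = 3. Hence tw(G) = 3 exactly.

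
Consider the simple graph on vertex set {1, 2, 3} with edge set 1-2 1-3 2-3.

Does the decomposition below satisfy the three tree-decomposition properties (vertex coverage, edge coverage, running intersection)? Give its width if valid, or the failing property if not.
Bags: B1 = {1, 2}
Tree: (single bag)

A tree decomposition must satisfy three properties: every vertex lies in some bag; for every edge, both endpoints lie together in some bag; and for every vertex, the bags containing it form a connected subtree. Here vertex 3 appears in no bag, so the decomposition is invalid.

No — vertex 3 appears in no bag.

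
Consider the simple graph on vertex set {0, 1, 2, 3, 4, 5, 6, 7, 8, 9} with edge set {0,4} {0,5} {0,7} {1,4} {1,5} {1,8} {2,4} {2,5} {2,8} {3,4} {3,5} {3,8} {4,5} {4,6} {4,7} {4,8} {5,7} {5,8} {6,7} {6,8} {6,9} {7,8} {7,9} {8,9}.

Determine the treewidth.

A width-3 tree decomposition is:
Bags: B1 = {4, 6, 7, 8}  B2 = {4, 5, 7, 8}  B3 = {2, 4, 5, 8}  B4 = {0, 4, 5, 7}  B5 = {6, 7, 8, 9}  B6 = {3, 4, 5, 8}  B7 = {1, 4, 5, 8}
Tree: B1–B2, B2–B3, B2–B4, B1–B5, B2–B6, B3–B7
The largest bag has 4 vertices, giving width 3; this decomposition certifies tw(G) ≤ 3. On the other hand G contains the 4-clique {6, 7, 8, 9}. A clique must lie in a single bag of any decomposition, so no decomposition can have width below 3. Hence tw(G) = 3 exactly.

3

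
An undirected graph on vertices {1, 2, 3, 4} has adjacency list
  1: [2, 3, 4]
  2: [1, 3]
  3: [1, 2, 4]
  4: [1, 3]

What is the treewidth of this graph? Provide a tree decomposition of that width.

Treewidth 2.
Bags: B1 = {1, 3, 4}  B2 = {1, 2, 3}
Tree: B1–B2

Each bag holds 3 vertices, so the decomposition has width 2, which upper-bounds the treewidth. For the lower bound, the 3 vertices {1, 2, 3} are pairwise adjacent, and any tree decomposition puts a clique entirely inside one bag — forcing width ≥ 2. Therefore the treewidth is 2.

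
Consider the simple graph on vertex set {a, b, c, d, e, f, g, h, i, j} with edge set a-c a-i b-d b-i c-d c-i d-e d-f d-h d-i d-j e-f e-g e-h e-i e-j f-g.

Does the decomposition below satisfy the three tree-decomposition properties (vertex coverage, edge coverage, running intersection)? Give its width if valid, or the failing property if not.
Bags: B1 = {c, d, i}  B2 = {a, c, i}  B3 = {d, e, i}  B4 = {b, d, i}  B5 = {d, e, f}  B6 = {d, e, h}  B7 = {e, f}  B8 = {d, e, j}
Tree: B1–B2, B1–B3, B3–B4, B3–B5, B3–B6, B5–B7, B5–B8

No — vertex g appears in no bag.

A tree decomposition must satisfy three properties: every vertex lies in some bag; for every edge, both endpoints lie together in some bag; and for every vertex, the bags containing it form a connected subtree. Here vertex g appears in no bag, so the decomposition is invalid.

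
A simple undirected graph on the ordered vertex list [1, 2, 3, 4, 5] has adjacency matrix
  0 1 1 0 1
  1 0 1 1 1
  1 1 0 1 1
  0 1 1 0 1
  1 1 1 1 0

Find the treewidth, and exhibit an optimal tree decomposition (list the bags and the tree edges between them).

Every bag has size at most 4, so the width is 4 − 1 = 3 and tw(G) ≤ 3. For the lower bound, the 4 vertices {1, 2, 3, 5} are pairwise adjacent, and any tree decomposition puts a clique entirely inside one bag — forcing width ≥ 3. Therefore the treewidth is 3.

Treewidth 3.
One such decomposition:
Bags: B1 = {2, 3, 4, 5}  B2 = {1, 2, 3, 5}
Tree: B1–B2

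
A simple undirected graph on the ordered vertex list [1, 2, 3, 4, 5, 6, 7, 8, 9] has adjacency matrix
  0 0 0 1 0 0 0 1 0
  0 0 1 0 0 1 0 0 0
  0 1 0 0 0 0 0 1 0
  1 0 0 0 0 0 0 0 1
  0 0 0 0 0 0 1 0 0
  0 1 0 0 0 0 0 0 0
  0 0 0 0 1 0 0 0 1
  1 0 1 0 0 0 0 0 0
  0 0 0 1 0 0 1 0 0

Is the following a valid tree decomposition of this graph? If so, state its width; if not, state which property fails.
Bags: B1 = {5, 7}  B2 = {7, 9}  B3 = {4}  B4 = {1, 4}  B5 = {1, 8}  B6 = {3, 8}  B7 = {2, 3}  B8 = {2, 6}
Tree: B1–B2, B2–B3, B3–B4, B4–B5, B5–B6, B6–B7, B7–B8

A tree decomposition must satisfy three properties: every vertex lies in some bag; for every edge, both endpoints lie together in some bag; and for every vertex, the bags containing it form a connected subtree. Here edge (9,4) lies in no bag, so the decomposition is invalid.

No — edge (9,4) lies in no bag.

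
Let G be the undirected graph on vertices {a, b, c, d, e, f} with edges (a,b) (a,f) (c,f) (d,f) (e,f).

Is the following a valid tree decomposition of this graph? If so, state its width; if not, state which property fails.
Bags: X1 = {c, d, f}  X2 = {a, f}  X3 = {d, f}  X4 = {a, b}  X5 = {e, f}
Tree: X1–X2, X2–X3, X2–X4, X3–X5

A tree decomposition must satisfy three properties: every vertex lies in some bag; for every edge, both endpoints lie together in some bag; and for every vertex, the bags containing it form a connected subtree. Here bags containing vertex d are not connected in the tree, so the decomposition is invalid.

No — bags containing vertex d are not connected in the tree.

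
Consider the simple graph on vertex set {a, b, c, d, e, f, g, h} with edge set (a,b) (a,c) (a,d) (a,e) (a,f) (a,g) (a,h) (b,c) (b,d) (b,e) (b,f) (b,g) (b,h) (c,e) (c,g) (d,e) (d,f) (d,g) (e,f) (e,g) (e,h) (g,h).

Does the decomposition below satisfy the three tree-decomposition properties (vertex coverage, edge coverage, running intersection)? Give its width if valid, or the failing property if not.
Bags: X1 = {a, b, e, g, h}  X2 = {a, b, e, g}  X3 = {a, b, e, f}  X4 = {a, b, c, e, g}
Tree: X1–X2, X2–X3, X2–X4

No — vertex d appears in no bag.

A tree decomposition must satisfy three properties: every vertex lies in some bag; for every edge, both endpoints lie together in some bag; and for every vertex, the bags containing it form a connected subtree. Here vertex d appears in no bag, so the decomposition is invalid.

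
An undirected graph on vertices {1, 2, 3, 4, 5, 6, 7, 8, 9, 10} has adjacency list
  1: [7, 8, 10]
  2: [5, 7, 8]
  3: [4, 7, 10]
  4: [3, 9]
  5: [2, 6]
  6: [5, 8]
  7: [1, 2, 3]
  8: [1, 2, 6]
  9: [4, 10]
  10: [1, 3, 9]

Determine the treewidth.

A width-2 tree decomposition is:
Bags: B1 = {2, 5, 6}  B2 = {2, 6, 8}  B3 = {2, 7, 8}  B4 = {1, 7, 8}  B5 = {1, 3, 7}  B6 = {1, 3, 10}  B7 = {3, 4, 10}  B8 = {4, 9, 10}
Tree: B1–B2, B2–B3, B3–B4, B4–B5, B5–B6, B6–B7, B7–B8
Each bag holds 3 vertices, so the decomposition has width 2, which upper-bounds the treewidth. For the lower bound, G contains the cycle 5–6–8–2–5, so G is not a forest; only forests have treewidth ≤ 1, hence tw(G) ≥ 2. The upper and lower bounds meet at 2, so that is the treewidth.

2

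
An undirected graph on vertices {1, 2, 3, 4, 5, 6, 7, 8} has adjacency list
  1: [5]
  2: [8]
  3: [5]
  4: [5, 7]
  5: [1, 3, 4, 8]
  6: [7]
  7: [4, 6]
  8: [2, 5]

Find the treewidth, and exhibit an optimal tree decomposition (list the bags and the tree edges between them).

The largest bag has 2 vertices, giving width 1; this decomposition certifies tw(G) ≤ 1. Any graph with an edge has treewidth ≥ 1, and G has the edge 4–5. Therefore the treewidth is 1.

Treewidth 1.
One such decomposition:
Bags: B1 = {4, 5}  B2 = {3, 5}  B3 = {1, 5}  B4 = {4, 7}  B5 = {5, 8}  B6 = {6, 7}  B7 = {2, 8}
Tree: B1–B2, B1–B3, B1–B4, B3–B5, B4–B6, B5–B7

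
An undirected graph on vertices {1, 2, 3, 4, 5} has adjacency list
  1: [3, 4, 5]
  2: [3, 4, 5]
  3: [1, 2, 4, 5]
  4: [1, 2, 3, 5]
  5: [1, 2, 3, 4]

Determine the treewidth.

3

A width-3 tree decomposition is:
Bags: B1 = {1, 3, 4, 5}  B2 = {2, 3, 4, 5}
Tree: B1–B2
Each bag holds 4 vertices, so the decomposition has width 3, which upper-bounds the treewidth. On the other hand G contains the 4-clique {1, 3, 4, 5}. A clique must lie in a single bag of any decomposition, so no decomposition can have width below 3. Combining the bounds, tw(G) = 3.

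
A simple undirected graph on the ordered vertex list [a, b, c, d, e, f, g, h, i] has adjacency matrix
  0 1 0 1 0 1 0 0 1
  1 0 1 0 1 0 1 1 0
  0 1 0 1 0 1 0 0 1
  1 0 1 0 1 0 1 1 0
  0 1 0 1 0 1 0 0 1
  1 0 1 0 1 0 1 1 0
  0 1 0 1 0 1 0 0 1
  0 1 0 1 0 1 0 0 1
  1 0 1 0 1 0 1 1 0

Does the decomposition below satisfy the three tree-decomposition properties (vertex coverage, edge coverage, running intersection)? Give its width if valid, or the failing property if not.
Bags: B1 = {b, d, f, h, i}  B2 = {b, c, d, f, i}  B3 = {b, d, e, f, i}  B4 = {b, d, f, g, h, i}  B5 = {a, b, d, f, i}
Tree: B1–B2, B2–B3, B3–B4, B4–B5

A tree decomposition must satisfy three properties: every vertex lies in some bag; for every edge, both endpoints lie together in some bag; and for every vertex, the bags containing it form a connected subtree. Here bags containing vertex h are not connected in the tree, so the decomposition is invalid.

No — bags containing vertex h are not connected in the tree.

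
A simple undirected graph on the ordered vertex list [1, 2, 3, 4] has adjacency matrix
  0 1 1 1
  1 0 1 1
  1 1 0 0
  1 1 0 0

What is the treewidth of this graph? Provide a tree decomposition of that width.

Treewidth 2.
One optimal decomposition is:
Bags: B1 = {1, 2, 3}  B2 = {1, 2, 4}
Tree: B1–B2

Every bag has size at most 3, so the width is 3 − 1 = 2 and tw(G) ≤ 2. For the lower bound, the 3 vertices {1, 2, 3} are pairwise adjacent, and any tree decomposition puts a clique entirely inside one bag — forcing width ≥ 2. Combining the bounds, tw(G) = 2.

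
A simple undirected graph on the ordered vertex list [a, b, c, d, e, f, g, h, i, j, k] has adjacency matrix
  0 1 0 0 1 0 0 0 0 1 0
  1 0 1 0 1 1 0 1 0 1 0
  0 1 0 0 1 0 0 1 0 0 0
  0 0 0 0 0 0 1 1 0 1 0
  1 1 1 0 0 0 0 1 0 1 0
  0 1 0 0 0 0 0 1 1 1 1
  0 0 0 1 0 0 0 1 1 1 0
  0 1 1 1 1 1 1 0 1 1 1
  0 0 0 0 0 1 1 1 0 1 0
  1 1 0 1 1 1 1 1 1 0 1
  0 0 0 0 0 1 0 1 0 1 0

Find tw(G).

3

A width-3 tree decomposition is:
Bags: B1 = {g, h, i, j}  B2 = {f, h, i, j}  B3 = {b, f, h, j}  B4 = {b, e, h, j}  B5 = {d, g, h, j}  B6 = {b, c, e, h}  B7 = {a, b, e, j}  B8 = {f, h, j, k}
Tree: B1–B2, B2–B3, B3–B4, B1–B5, B4–B6, B4–B7, B2–B8
The largest bag has 4 vertices, giving width 3; this decomposition certifies tw(G) ≤ 3. On the other hand G contains the 4-clique {d, g, h, j}. A clique must lie in a single bag of any decomposition, so no decomposition can have width below 3. Combining the bounds, tw(G) = 3.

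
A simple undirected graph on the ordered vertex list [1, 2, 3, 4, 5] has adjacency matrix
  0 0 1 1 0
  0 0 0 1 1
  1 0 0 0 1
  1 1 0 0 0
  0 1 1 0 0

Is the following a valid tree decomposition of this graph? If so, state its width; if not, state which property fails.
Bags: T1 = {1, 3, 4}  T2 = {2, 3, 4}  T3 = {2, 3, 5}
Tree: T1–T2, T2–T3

Yes; width 2.

Checking the three conditions: (i) the bags cover all of {1, 2, 3, 4, 5}; (ii) for each edge, some bag contains both endpoints; (iii) the bags containing any fixed vertex form a subtree. All hold, so the decomposition is valid with width 3 − 1 = 2.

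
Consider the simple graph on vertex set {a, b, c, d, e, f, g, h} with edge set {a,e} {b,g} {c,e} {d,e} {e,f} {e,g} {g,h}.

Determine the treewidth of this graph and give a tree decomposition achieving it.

Each bag holds 2 vertices, so the decomposition has width 1, which upper-bounds the treewidth. Since G has at least one edge (e.g. e–g), it is not an edgeless graph, so tw(G) ≥ 1. The upper and lower bounds meet at 1, so that is the treewidth.

Treewidth 1.
One optimal decomposition is:
Bags: B1 = {e, g}  B2 = {a, e}  B3 = {g, h}  B4 = {b, g}  B5 = {e, f}  B6 = {d, e}  B7 = {c, e}
Tree: B1–B2, B1–B3, B1–B4, B1–B5, B1–B6, B6–B7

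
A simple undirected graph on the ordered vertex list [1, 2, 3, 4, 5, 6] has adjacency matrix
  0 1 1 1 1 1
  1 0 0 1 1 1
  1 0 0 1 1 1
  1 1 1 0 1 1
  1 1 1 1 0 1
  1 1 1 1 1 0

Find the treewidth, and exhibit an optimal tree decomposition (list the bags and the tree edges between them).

Treewidth 4.
One optimal decomposition is:
Bags: B1 = {1, 3, 4, 5, 6}  B2 = {1, 2, 4, 5, 6}
Tree: B1–B2

Each bag holds 5 vertices, so the decomposition has width 4, which upper-bounds the treewidth. Conversely, {1, 2, 4, 5, 6} is a clique of size 5, and the vertices of any clique must share a bag in every tree decomposition; so some bag has ≥ 5 vertices and tw(G) ≥ 4. Therefore the treewidth is 4.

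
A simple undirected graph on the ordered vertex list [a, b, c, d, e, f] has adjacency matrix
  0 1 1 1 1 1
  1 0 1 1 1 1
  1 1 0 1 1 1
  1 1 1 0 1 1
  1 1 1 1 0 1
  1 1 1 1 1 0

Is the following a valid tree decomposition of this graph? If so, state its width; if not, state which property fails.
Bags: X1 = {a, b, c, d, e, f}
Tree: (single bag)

Checking the three conditions: (i) the bags cover all of {a, b, c, d, e, f}; (ii) for each edge, some bag contains both endpoints; (iii) the bags containing any fixed vertex form a subtree. All hold, so the decomposition is valid with width 6 − 1 = 5.

Yes; width 5.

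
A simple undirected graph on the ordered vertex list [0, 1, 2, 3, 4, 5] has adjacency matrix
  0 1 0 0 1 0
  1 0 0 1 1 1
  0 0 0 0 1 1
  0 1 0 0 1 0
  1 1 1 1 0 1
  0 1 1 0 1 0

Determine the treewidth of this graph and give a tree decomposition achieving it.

Treewidth 2.
One optimal decomposition is:
Bags: B1 = {1, 4, 5}  B2 = {1, 3, 4}  B3 = {0, 1, 4}  B4 = {2, 4, 5}
Tree: B1–B2, B1–B3, B1–B4

The largest bag has 3 vertices, giving width 2; this decomposition certifies tw(G) ≤ 2. Conversely, {0, 1, 4} is a clique of size 3, and the vertices of any clique must share a bag in every tree decomposition; so some bag has ≥ 3 vertices and tw(G) ≥ 2. Therefore the treewidth is 2.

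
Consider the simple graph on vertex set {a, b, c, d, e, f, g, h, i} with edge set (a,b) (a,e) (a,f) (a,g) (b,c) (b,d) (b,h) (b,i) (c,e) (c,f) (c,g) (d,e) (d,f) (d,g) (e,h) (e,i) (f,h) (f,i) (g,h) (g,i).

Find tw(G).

4

A width-4 tree decomposition is:
Bags: B1 = {a, b, e, f, g}  B2 = {b, e, f, g, h}  B3 = {b, e, f, g, i}  B4 = {b, c, e, f, g}  B5 = {b, d, e, f, g}
Tree: B1–B2, B2–B3, B3–B4, B4–B5
Every bag has size at most 5, so the width is 5 − 1 = 4 and tw(G) ≤ 4. For the lower bound: the 5 vertex sets {a,b}, {f,h}, {g,i}, {e}, {c} are disjoint, each induces a connected subgraph, and every pair is joined by at least one edge of G. Contracting each set to a single vertex therefore yields K_{5} as a minor, and since treewidth is minor-monotone, tw(G) ≥ tw(K_{5}) = 4. Hence tw(G) = 4 exactly.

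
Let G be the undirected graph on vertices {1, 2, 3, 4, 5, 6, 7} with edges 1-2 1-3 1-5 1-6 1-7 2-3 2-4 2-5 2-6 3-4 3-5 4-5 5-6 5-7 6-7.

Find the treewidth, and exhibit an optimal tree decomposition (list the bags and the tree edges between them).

Every bag has size at most 4, so the width is 4 − 1 = 3 and tw(G) ≤ 3. On the other hand G contains the 4-clique {1, 2, 3, 5}. A clique must lie in a single bag of any decomposition, so no decomposition can have width below 3. Therefore the treewidth is 3.

Treewidth 3.
One such decomposition:
Bags: B1 = {1, 2, 5, 6}  B2 = {1, 2, 3, 5}  B3 = {1, 5, 6, 7}  B4 = {2, 3, 4, 5}
Tree: B1–B2, B1–B3, B2–B4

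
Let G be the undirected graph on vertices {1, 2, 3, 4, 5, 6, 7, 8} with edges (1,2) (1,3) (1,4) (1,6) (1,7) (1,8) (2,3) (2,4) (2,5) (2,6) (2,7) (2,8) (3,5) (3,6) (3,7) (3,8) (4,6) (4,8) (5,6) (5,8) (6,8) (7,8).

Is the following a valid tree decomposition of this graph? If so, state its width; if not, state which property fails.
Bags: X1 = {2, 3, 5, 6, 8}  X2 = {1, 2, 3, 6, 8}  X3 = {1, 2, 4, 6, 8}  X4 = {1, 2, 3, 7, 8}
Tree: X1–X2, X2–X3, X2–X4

Yes; width 4.

Every vertex of G appears in some bag (union = {1, 2, 3, 4, 5, 6, 7, 8}); every edge is covered by a bag; and for each vertex v the set of bags containing v is connected in the bag tree. The decomposition is therefore valid. The largest bag has 5 vertices, so the width is 4.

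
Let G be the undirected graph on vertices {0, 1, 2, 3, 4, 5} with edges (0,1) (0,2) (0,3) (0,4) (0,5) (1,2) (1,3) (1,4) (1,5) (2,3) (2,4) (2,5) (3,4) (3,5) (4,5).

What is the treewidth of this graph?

A width-5 tree decomposition is:
Bags: B1 = {0, 1, 2, 3, 4, 5}
Tree: (single bag)
A single bag containing all 6 vertices is trivially a valid decomposition of width 5. For the lower bound, the 6 vertices {0, 1, 2, 3, 4, 5} are pairwise adjacent, and any tree decomposition puts a clique entirely inside one bag — forcing width ≥ 5. Hence tw(G) = 5 exactly.

5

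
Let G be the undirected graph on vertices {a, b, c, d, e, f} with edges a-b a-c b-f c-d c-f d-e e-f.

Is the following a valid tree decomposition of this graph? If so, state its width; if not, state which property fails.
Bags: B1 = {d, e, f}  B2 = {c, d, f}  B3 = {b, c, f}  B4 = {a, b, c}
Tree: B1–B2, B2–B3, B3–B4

Yes; width 2.

Vertex coverage: the bags together contain {a, b, c, d, e, f}, the full vertex set. Edge coverage: each edge of G has both endpoints in at least one bag. Running intersection: for every vertex, the bags containing it form a connected subtree. All three properties hold, so this is a valid tree decomposition of width max|bag| − 1 = 2, and hence tw(G) ≤ 2.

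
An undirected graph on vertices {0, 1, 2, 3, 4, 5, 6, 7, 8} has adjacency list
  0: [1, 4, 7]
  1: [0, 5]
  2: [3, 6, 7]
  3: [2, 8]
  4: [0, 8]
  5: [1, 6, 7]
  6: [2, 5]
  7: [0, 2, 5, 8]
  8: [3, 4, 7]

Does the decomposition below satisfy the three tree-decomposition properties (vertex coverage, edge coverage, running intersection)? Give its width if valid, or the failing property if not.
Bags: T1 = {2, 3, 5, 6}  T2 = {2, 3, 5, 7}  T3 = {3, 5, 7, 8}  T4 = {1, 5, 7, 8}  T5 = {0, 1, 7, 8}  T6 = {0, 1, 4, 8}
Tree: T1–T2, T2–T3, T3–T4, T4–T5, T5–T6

Yes; width 3.

Every vertex of G appears in some bag (union = {0, 1, 2, 3, 4, 5, 6, 7, 8}); every edge is covered by a bag; and for each vertex v the set of bags containing v is connected in the bag tree. The decomposition is therefore valid. The largest bag has 4 vertices, so the width is 3.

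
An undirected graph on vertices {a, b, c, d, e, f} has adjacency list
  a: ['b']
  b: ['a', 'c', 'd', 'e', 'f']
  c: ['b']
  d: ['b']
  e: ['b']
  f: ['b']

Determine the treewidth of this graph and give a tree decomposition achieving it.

Treewidth 1.
One optimal decomposition is:
Bags: B1 = {b, e}  B2 = {b, c}  B3 = {b, f}  B4 = {a, b}  B5 = {b, d}
Tree: B1–B2, B2–B3, B1–B4, B3–B5

The largest bag has 2 vertices, giving width 1; this decomposition certifies tw(G) ≤ 1. G has an edge, so its treewidth is at least 1. Combining the bounds, tw(G) = 1.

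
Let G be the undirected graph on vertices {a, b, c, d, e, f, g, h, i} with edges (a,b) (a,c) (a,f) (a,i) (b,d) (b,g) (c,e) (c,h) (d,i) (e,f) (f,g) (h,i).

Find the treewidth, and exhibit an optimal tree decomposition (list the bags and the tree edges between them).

The largest bag has 4 vertices, giving width 3; this decomposition certifies tw(G) ≤ 3. For the lower bound: the 4 vertex sets {e,f,g}, {b}, {a}, {c,d,h,i} are disjoint, each induces a connected subgraph, and every pair is joined by at least one edge of G. Contracting each set to a single vertex therefore yields K_{4} as a minor, and since treewidth is minor-monotone, tw(G) ≥ tw(K_{4}) = 3. Therefore the treewidth is 3.

Treewidth 3.
One such decomposition:
Bags: B1 = {b, e, f, g}  B2 = {a, b, e, f}  B3 = {a, b, c, e}  B4 = {a, b, c, d}  B5 = {a, c, d, i}  B6 = {c, d, h, i}
Tree: B1–B2, B2–B3, B3–B4, B4–B5, B5–B6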